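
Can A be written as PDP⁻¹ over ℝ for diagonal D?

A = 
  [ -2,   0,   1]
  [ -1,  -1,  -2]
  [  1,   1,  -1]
No

Characteristic polynomial: det(λI - A) = λ³ + 4λ² + 6λ + 6
By the rational root theorem any rational root is an integer dividing 6; none of those is a root, so p(λ) has no rational roots and hence (being an irreducible cubic) no repeated roots.
Discriminant of the cubic: Δ = -204
Δ < 0 ⇒ one real eigenvalue and a complex-conjugate pair: λ ≈ -2.575, -0.7126 + 1.35i, -0.7126 - 1.35i
Has complex eigenvalues (not diagonalizable over ℝ).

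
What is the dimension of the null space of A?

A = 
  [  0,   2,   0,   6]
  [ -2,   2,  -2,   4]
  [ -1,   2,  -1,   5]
nullity(A) = 2

Row reduce:
Swap R1 ↔ R2
R3 → R3 - (1/2)·R1
R3 → R3 - (1/2)·R2
REF = 
  [ -2,   2,  -2,   4]
  [  0,   2,   0,   6]
  [  0,   0,   0,   0]
Pivot columns: 1, 2 → 2 pivots.
rank(A) = 2, so nullity(A) = 4 - 2 = 2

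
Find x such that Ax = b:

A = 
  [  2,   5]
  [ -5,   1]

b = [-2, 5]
x = [-1, 0]

Row reduce the augmented matrix [A|b]:
R2 → R2 + (5/2)·R1
REF = 
  [   2,    5,   -2]
  [   0, 27/2,    0]

Back-substitution:
x₂ = 0 / (27/2) = 0
x₁ = (-2 - (5)(0)) / 2 = -1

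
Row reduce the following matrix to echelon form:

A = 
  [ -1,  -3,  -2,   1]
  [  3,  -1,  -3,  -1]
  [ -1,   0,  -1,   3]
Row operations:
R2 → R2 + (3)·R1
R3 → R3 - (1)·R1
R3 → R3 + (3/10)·R2

Resulting echelon form:
REF = 
  [    -1,     -3,     -2,      1]
  [     0,    -10,     -9,      2]
  [     0,      0, -17/10,   13/5]

Rank = 3 (number of non-zero pivot rows).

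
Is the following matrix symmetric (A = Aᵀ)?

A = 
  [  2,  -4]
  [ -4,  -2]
Yes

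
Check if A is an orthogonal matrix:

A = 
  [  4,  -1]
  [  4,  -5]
No

AᵀA = 
  [ 32, -24]
  [-24,  26]
≠ I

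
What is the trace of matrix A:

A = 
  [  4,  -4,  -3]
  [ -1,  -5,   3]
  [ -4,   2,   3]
2

tr(A) = 4 + -5 + 3 = 2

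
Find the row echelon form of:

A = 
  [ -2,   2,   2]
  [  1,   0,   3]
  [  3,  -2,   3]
Row operations:
R2 → R2 + (1/2)·R1
R3 → R3 + (3/2)·R1
R3 → R3 - (1)·R2

Resulting echelon form:
REF = 
  [ -2,   2,   2]
  [  0,   1,   4]
  [  0,   0,   2]

Rank = 3 (number of non-zero pivot rows).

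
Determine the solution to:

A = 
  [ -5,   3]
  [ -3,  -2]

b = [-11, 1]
Row reduce the augmented matrix [A|b]:
R2 → R2 - (3/5)·R1
REF = 
  [   -5,     3,   -11]
  [    0, -19/5,  38/5]

Back-substitution:
x₂ = (38/5) / (-19/5) = -2
x₁ = (-11 - (3)(-2)) / (-5) = 1

x = [1, -2]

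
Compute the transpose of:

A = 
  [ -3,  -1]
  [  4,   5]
Aᵀ = 
  [ -3,   4]
  [ -1,   5]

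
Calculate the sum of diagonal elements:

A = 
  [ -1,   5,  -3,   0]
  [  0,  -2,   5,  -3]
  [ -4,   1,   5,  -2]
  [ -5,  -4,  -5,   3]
5

tr(A) = -1 + -2 + 5 + 3 = 5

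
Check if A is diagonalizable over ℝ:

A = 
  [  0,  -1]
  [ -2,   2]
Yes

tr(A) = 2, det(A) = -2
Characteristic polynomial: λ² - tr(A)λ + det(A) = λ² - 2λ - 2
λ² - 2λ - 2 = 0  ⇒  λ = (2 ± √((-2)² - 4·(-2)))/2 = (2 ± √(12))/2
  = 1 + √3,  1 - √3
Eigenvalues: 1 + √3, 1 - √3  (≈ 2.732, -0.7321)
The two irrational eigenvalues are distinct (simple), so each has alg. mult. = geom. mult. = 1.
Sum of geometric multiplicities equals n, so A has n independent eigenvectors.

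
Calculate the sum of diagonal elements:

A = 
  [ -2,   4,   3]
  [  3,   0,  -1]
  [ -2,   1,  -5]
-7

tr(A) = -2 + 0 + -5 = -7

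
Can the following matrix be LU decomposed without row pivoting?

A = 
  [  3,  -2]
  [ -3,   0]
Yes.
A[1,1] = 3 ≠ 0, so Gaussian elimination proceeds without a row swap: multiplier ℓ₂₁ = (-3)/(3) = -1, and U[2,2] = 0 - (-1)(-2) = -2.
L = 
  [  1,   0]
  [ -1,   1]
U = 
  [  3,  -2]
  [  0,  -2]
Check row 2 of LU: [(-1)(3), (-1)(-2) + (-2)] = [-3, 0] = row 2 of A ✓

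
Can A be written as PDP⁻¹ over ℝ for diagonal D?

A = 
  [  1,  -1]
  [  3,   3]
No

tr(A) = 4, det(A) = 6
Characteristic polynomial: λ² - tr(A)λ + det(A) = λ² - 4λ + 6
λ² - 4λ + 6 = 0  ⇒  λ = (4 ± √((-4)² - 4·(6)))/2 = (4 ± √(-8))/2
  = 2 + i√2,  2 - i√2
Eigenvalues: 2 + i√2, 2 - i√2  (≈ 2 + 1.414i, 2 - 1.414i)
Has complex eigenvalues (not diagonalizable over ℝ).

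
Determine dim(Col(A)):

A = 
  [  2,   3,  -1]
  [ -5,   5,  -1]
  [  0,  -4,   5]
Row reduce:
R2 → R2 + (5/2)·R1
R3 → R3 + (8/25)·R2
REF = 
  [    2,     3,    -1]
  [    0,  25/2,  -7/2]
  [    0,     0, 97/25]
Pivot columns: 1, 2, 3 → 3 pivots.
dim(Col(A)) = number of pivot columns = 3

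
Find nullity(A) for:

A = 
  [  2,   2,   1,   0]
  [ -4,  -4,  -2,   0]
nullity(A) = 3

Row reduce:
R2 → R2 + (2)·R1
REF = 
  [  2,   2,   1,   0]
  [  0,   0,   0,   0]
Pivot columns: 1 → 1 pivot.
rank(A) = 1, so nullity(A) = 4 - 1 = 3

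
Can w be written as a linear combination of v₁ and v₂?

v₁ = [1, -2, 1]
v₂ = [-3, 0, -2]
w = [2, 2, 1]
Yes

Form the augmented matrix and row-reduce:
[v₁|v₂|w] = 
  [  1,  -3,   2]
  [ -2,   0,   2]
  [  1,  -2,   1]
R2 → R2 + (2)·R1
R3 → R3 - (1)·R1
R3 → R3 + (1/6)·R2
REF = 
  [  1,  -3,   2]
  [  0,  -6,   6]
  [  0,   0,   0]

No row of the form [0 0 | nonzero], so the system is consistent. Back-substitution gives c₁ = -1, c₂ = -1: w = (-1)·v₁ + (-1)·v₂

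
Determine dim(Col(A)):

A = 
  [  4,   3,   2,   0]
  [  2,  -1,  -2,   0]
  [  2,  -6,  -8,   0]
dim(Col(A)) = 2

Row reduce:
R2 → R2 - (1/2)·R1
R3 → R3 - (1/2)·R1
R3 → R3 - (3)·R2
REF = 
  [   4,    3,    2,    0]
  [   0, -5/2,   -3,    0]
  [   0,    0,    0,    0]
Pivot columns: 1, 2 → 2 pivots.
dim(Col(A)) = number of pivot columns = 2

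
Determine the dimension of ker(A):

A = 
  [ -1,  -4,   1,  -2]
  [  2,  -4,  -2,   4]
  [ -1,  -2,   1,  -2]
nullity(A) = 2

Row reduce:
R2 → R2 + (2)·R1
R3 → R3 - (1)·R1
R3 → R3 + (1/6)·R2
REF = 
  [ -1,  -4,   1,  -2]
  [  0, -12,   0,   0]
  [  0,   0,   0,   0]
Pivot columns: 1, 2 → 2 pivots.
rank(A) = 2, so nullity(A) = 4 - 2 = 2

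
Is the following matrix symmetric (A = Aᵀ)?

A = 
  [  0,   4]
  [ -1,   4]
No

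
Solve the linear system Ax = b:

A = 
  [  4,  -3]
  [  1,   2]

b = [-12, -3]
x = [-3, 0]

Row reduce the augmented matrix [A|b]:
R2 → R2 - (1/4)·R1
REF = 
  [   4,   -3,  -12]
  [   0, 11/4,    0]

Back-substitution:
x₂ = 0 / (11/4) = 0
x₁ = (-12 - (-3)(0)) / 4 = -3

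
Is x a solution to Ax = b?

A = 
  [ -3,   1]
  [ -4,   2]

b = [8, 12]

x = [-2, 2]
Yes

Ax = [8, 12] = b ✓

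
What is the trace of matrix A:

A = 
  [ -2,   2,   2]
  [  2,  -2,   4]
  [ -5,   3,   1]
-3

tr(A) = -2 + -2 + 1 = -3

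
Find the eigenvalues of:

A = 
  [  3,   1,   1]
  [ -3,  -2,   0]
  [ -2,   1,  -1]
Characteristic polynomial: det(λI - A) = λ³ - 2λ + 4
Testing integer divisors of the constant term: p(-2) = 0, so (λ + 2) is a factor:
p(λ) = (λ + 2)(λ² - 2λ + 2)
λ² - 2λ + 2 = 0  ⇒  λ = (2 ± √((-2)² - 4·(2)))/2 = (2 ± √(-4))/2
  = 1 + i,  1 - i

λ = -2, 1 + i, 1 - i  (≈ -2, 1 + 1i, 1 - 1i)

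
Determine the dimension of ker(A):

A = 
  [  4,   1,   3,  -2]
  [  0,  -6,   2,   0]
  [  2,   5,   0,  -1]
nullity(A) = 2

Row reduce:
R3 → R3 - (1/2)·R1
R3 → R3 + (3/4)·R2
REF = 
  [  4,   1,   3,  -2]
  [  0,  -6,   2,   0]
  [  0,   0,   0,   0]
Pivot columns: 1, 2 → 2 pivots.
rank(A) = 2, so nullity(A) = 4 - 2 = 2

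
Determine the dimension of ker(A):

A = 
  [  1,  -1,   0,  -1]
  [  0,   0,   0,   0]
nullity(A) = 3

Row reduce:
(no row operations needed)
REF = 
  [  1,  -1,   0,  -1]
  [  0,   0,   0,   0]
Pivot columns: 1 → 1 pivot.
rank(A) = 1, so nullity(A) = 4 - 1 = 3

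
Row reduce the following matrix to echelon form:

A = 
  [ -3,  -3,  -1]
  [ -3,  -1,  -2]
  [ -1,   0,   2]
Row operations:
R2 → R2 - (1)·R1
R3 → R3 - (1/3)·R1
R3 → R3 - (1/2)·R2

Resulting echelon form:
REF = 
  [  -3,   -3,   -1]
  [   0,    2,   -1]
  [   0,    0, 17/6]

Rank = 3 (number of non-zero pivot rows).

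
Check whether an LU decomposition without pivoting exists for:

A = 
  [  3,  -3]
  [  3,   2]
Yes.
A[1,1] = 3 ≠ 0, so Gaussian elimination proceeds without a row swap: multiplier ℓ₂₁ = (3)/(3) = 1, and U[2,2] = 2 - (1)(-3) = 5.
L = 
  [  1,   0]
  [  1,   1]
U = 
  [  3,  -3]
  [  0,   5]
Check row 2 of LU: [(1)(3), (1)(-3) + 5] = [3, 2] = row 2 of A ✓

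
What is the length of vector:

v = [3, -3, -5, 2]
6.856

||v||₂ = √((3)² + (-3)² + (-5)² + (2)²) = √47 = 6.856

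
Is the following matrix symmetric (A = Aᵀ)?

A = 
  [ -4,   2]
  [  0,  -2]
No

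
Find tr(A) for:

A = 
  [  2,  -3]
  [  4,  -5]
-3

tr(A) = 2 + -5 = -3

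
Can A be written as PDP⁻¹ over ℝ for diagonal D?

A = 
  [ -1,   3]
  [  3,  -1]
Yes

tr(A) = -2, det(A) = -8
Characteristic polynomial: λ² - tr(A)λ + det(A) = λ² + 2λ - 8
λ² + 2λ - 8 = (λ + 4)(λ - 2)
Eigenvalues: 2, -4
λ=-4: alg. mult. = 1, geom. mult. = 2 - rank(A - (-4)I) = 2 - 1 = 1
λ=2: alg. mult. = 1, geom. mult. = 2 - rank(A - (2)I) = 2 - 1 = 1
Sum of geometric multiplicities equals n, so A has n independent eigenvectors.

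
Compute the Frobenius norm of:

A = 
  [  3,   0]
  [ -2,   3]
||A||_F = 4.69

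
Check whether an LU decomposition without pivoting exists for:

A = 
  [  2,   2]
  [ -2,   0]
Yes.
A[1,1] = 2 ≠ 0, so Gaussian elimination proceeds without a row swap: multiplier ℓ₂₁ = (-2)/(2) = -1, and U[2,2] = 0 - (-1)(2) = 2.
L = 
  [  1,   0]
  [ -1,   1]
U = 
  [  2,   2]
  [  0,   2]
Check row 2 of LU: [(-1)(2), (-1)(2) + 2] = [-2, 0] = row 2 of A ✓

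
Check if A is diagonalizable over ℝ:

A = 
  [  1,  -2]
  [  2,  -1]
No

tr(A) = 0, det(A) = 3
Characteristic polynomial: λ² - tr(A)λ + det(A) = λ² + 3
λ² + 3 = 0  ⇒  λ = (0 ± √((0)² - 4·(3)))/2 = (0 ± √(-12))/2
  = i√3,  -i√3
Eigenvalues: i√3, -i√3  (≈ 0 + 1.732i, 0 - 1.732i)
Has complex eigenvalues (not diagonalizable over ℝ).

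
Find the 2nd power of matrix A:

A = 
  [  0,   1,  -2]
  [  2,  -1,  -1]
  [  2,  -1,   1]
A² = A·A:
A²[1,1] = (0)(0) + (1)(2) + (-2)(2) = -2
A²[1,2] = (0)(1) + (1)(-1) + (-2)(-1) = 1
A²[1,3] = (0)(-2) + (1)(-1) + (-2)(1) = -3
A²[2,1] = (2)(0) + (-1)(2) + (-1)(2) = -4
A²[2,2] = (2)(1) + (-1)(-1) + (-1)(-1) = 4
A²[2,3] = (2)(-2) + (-1)(-1) + (-1)(1) = -4
A²[3,1] = (2)(0) + (-1)(2) + (1)(2) = 0
A²[3,2] = (2)(1) + (-1)(-1) + (1)(-1) = 2
A²[3,3] = (2)(-2) + (-1)(-1) + (1)(1) = -2
A² = 
  [ -2,   1,  -3]
  [ -4,   4,  -4]
  [  0,   2,  -2]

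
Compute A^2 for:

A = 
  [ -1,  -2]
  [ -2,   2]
A² = A·A:
A²[1,1] = (-1)(-1) + (-2)(-2) = 5
A²[1,2] = (-1)(-2) + (-2)(2) = -2
A²[2,1] = (-2)(-1) + (2)(-2) = -2
A²[2,2] = (-2)(-2) + (2)(2) = 8
A² = 
  [  5,  -2]
  [ -2,   8]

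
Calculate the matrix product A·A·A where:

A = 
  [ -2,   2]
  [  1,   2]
A^3 = 
  [-12,  12]
  [  6,  12]

A² = A·A:
A²[1,1] = (-2)(-2) + (2)(1) = 6
A²[1,2] = (-2)(2) + (2)(2) = 0
A²[2,1] = (1)(-2) + (2)(1) = 0
A²[2,2] = (1)(2) + (2)(2) = 6
A² = 
  [  6,   0]
  [  0,   6]

A^3 = A^2·A:
A^3[1,1] = (6)(-2) + (0)(1) = -12
A^3[1,2] = (6)(2) + (0)(2) = 12
A^3[2,1] = (0)(-2) + (6)(1) = 6
A^3[2,2] = (0)(2) + (6)(2) = 12
A^3 = 
  [-12,  12]
  [  6,  12]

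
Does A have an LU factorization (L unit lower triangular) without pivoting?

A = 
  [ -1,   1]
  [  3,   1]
Yes.
A[1,1] = -1 ≠ 0, so Gaussian elimination proceeds without a row swap: multiplier ℓ₂₁ = (3)/(-1) = -3, and U[2,2] = 1 - (-3)(1) = 4.
L = 
  [  1,   0]
  [ -3,   1]
U = 
  [ -1,   1]
  [  0,   4]
Check row 2 of LU: [(-3)(-1), (-3)(1) + 4] = [3, 1] = row 2 of A ✓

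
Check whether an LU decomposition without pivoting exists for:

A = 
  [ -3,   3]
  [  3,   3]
Yes.
A[1,1] = -3 ≠ 0, so Gaussian elimination proceeds without a row swap: multiplier ℓ₂₁ = (3)/(-3) = -1, and U[2,2] = 3 - (-1)(3) = 6.
L = 
  [  1,   0]
  [ -1,   1]
U = 
  [ -3,   3]
  [  0,   6]
Check row 2 of LU: [(-1)(-3), (-1)(3) + 6] = [3, 3] = row 2 of A ✓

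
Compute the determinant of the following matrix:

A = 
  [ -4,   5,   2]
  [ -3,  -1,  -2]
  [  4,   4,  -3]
Cofactor expansion along row 1:
det(A) = (-4)·((-1)(-3) - (-2)(4)) - (5)·((-3)(-3) - (-2)(4)) + (2)·((-3)(4) - (-1)(4))
  = (-4)(11) - (5)(17) + (2)(-8)
  = -145

det(A) = -145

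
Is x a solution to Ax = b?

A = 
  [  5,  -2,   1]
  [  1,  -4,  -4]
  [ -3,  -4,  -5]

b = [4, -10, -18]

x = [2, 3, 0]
Yes

Ax = [4, -10, -18] = b ✓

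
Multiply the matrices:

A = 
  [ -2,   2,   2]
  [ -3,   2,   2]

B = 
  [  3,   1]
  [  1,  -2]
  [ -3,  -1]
AB = 
  [-10,  -8]
  [-13,  -9]

A is 2×3 and B is 3×2, so AB is 2×2. Each entry is (row of A)·(column of B):
AB[1,1] = (-2)(3) + (2)(1) + (2)(-3) = -10
AB[1,2] = (-2)(1) + (2)(-2) + (2)(-1) = -8
AB[2,1] = (-3)(3) + (2)(1) + (2)(-3) = -13
AB[2,2] = (-3)(1) + (2)(-2) + (2)(-1) = -9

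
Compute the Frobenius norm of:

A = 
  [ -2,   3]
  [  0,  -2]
||A||_F = 4.123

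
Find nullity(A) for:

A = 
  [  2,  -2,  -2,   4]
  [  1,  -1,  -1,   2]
nullity(A) = 3

Row reduce:
R2 → R2 - (1/2)·R1
REF = 
  [  2,  -2,  -2,   4]
  [  0,   0,   0,   0]
Pivot columns: 1 → 1 pivot.
rank(A) = 1, so nullity(A) = 4 - 1 = 3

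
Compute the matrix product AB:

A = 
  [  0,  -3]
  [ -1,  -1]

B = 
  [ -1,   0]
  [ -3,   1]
AB = 
  [  9,  -3]
  [  4,  -1]

A is 2×2 and B is 2×2, so AB is 2×2. Each entry is (row of A)·(column of B):
AB[1,1] = (0)(-1) + (-3)(-3) = 9
AB[1,2] = (0)(0) + (-3)(1) = -3
AB[2,1] = (-1)(-1) + (-1)(-3) = 4
AB[2,2] = (-1)(0) + (-1)(1) = -1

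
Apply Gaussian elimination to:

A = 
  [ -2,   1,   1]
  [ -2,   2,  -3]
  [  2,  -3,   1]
Row operations:
R2 → R2 - (1)·R1
R3 → R3 + (1)·R1
R3 → R3 + (2)·R2

Resulting echelon form:
REF = 
  [ -2,   1,   1]
  [  0,   1,  -4]
  [  0,   0,  -6]

Rank = 3 (number of non-zero pivot rows).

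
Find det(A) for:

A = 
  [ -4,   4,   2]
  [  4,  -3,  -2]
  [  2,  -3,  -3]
Cofactor expansion along row 1:
det(A) = (-4)·((-3)(-3) - (-2)(-3)) - (4)·((4)(-3) - (-2)(2)) + (2)·((4)(-3) - (-3)(2))
  = (-4)(3) - (4)(-8) + (2)(-6)
  = 8

det(A) = 8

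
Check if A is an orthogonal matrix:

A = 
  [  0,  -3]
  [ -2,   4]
No

AᵀA = 
  [  4,  -8]
  [ -8,  25]
≠ I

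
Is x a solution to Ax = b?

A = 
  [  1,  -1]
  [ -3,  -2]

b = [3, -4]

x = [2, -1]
Yes

Ax = [3, -4] = b ✓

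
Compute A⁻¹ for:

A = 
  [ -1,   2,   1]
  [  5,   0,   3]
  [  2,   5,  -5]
det(A) = (-1)·((0)(-5) - (3)(5)) - (2)·((5)(-5) - (3)(2)) + (1)·((5)(5) - (0)(2))
  = (-1)(-15) - (2)(-31) + (1)(25)
  = 102
det(A) = 102 ≠ 0, so A is invertible.

Cofactors Cᵢⱼ = (-1)ⁱ⁺ʲ·Mᵢⱼ:
C = 
  [-15,  31,  25]
  [ 15,   3,   9]
  [  6,   8, -10]

adj(A) = Cᵀ:
adj(A) = 
  [-15,  15,   6]
  [ 31,   3,   8]
  [ 25,   9, -10]

A⁻¹ = (1/102) · adj(A):
A⁻¹ = 
  [ -5/34,   5/34,   1/17]
  [31/102,   1/34,   4/51]
  [25/102,   3/34,  -5/51]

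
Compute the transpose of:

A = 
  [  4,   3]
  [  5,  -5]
Aᵀ = 
  [  4,   5]
  [  3,  -5]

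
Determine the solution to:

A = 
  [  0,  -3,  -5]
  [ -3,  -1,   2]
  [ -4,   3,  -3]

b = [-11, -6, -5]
Row reduce the augmented matrix [A|b]:
Swap R1 ↔ R2
R3 → R3 - (4/3)·R1
R3 → R3 + (13/9)·R2
REF = 
  [    -3,     -1,      2,     -6]
  [     0,     -3,     -5,    -11]
  [     0,      0, -116/9, -116/9]

Back-substitution:
x₃ = (-116/9) / (-116/9) = 1
x₂ = (-11 - (-5)(1)) / (-3) = 2
x₁ = (-6 - (-1)(2) - (2)(1)) / (-3) = 2

x = [2, 2, 1]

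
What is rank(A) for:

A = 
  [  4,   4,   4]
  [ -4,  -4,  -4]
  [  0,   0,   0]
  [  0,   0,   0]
Row reduce:
R2 → R2 + (1)·R1
REF = 
  [  4,   4,   4]
  [  0,   0,   0]
  [  0,   0,   0]
  [  0,   0,   0]
Pivot columns: 1 → 1 pivot.

rank(A) = 1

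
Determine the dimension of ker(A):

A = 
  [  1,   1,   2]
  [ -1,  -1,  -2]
nullity(A) = 2

Row reduce:
R2 → R2 + (1)·R1
REF = 
  [  1,   1,   2]
  [  0,   0,   0]
Pivot columns: 1 → 1 pivot.
rank(A) = 1, so nullity(A) = 3 - 1 = 2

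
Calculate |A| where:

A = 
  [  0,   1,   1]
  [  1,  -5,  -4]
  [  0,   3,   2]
Cofactor expansion along row 1:
det(A) = (0)·((-5)(2) - (-4)(3)) - (1)·((1)(2) - (-4)(0)) + (1)·((1)(3) - (-5)(0))
  = (0)(2) - (1)(2) + (1)(3)
  = 1

det(A) = 1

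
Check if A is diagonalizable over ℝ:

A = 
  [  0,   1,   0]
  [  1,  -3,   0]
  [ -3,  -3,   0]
Yes

Characteristic polynomial: det(λI - A) = λ³ + 3λ² - λ
The constant term is 0, so λ = 0 is a root: p(λ) = λ(λ² + 3λ - 1)
λ² + 3λ - 1 = 0  ⇒  λ = (-3 ± √((3)² - 4·(-1)))/2 = (-3 ± √(13))/2
  = (-3 + √13)/2,  (-3 - √13)/2
Eigenvalues: 0, (-3 + √13)/2, (-3 - √13)/2  (≈ 0, 0.3028, -3.303)
The two irrational eigenvalues are distinct (simple), so each has alg. mult. = geom. mult. = 1.
λ=0: alg. mult. = 1, geom. mult. = 3 - rank(A - (0)I) = 3 - 2 = 1
Sum of geometric multiplicities equals n, so A has n independent eigenvectors.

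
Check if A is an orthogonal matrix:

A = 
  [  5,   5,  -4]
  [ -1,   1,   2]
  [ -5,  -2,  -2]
No

AᵀA = 
  [ 51,  34, -12]
  [ 34,  30, -14]
  [-12, -14,  24]
≠ I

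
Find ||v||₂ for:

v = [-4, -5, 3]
7.071

||v||₂ = √((-4)² + (-5)² + (3)²) = √50 = 7.071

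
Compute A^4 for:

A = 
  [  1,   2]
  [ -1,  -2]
A^4 = 
  [ -1,  -2]
  [  1,   2]

A² = A·A:
A²[1,1] = (1)(1) + (2)(-1) = -1
A²[1,2] = (1)(2) + (2)(-2) = -2
A²[2,1] = (-1)(1) + (-2)(-1) = 1
A²[2,2] = (-1)(2) + (-2)(-2) = 2
A² = 
  [ -1,  -2]
  [  1,   2]

A^3 = A^2·A:
A^3[1,1] = (-1)(1) + (-2)(-1) = 1
A^3[1,2] = (-1)(2) + (-2)(-2) = 2
A^3[2,1] = (1)(1) + (2)(-1) = -1
A^3[2,2] = (1)(2) + (2)(-2) = -2
A^3 = 
  [  1,   2]
  [ -1,  -2]

A^4 = A^3·A:
A^4[1,1] = (1)(1) + (2)(-1) = -1
A^4[1,2] = (1)(2) + (2)(-2) = -2
A^4[2,1] = (-1)(1) + (-2)(-1) = 1
A^4[2,2] = (-1)(2) + (-2)(-2) = 2
A^4 = 
  [ -1,  -2]
  [  1,   2]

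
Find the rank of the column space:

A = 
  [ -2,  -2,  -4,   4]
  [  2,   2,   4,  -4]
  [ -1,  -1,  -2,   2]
Row reduce:
R2 → R2 + (1)·R1
R3 → R3 - (1/2)·R1
REF = 
  [ -2,  -2,  -4,   4]
  [  0,   0,   0,   0]
  [  0,   0,   0,   0]
Pivot columns: 1 → 1 pivot.
dim(Col(A)) = number of pivot columns = 1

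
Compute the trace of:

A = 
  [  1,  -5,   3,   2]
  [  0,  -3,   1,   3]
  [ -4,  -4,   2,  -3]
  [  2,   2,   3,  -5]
-5

tr(A) = 1 + -3 + 2 + -5 = -5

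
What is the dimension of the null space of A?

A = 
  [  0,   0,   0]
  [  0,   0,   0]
nullity(A) = 3

Row reduce:
(no row operations needed)
REF = 
  [  0,   0,   0]
  [  0,   0,   0]
Pivot columns: none → 0 pivots.
rank(A) = 0, so nullity(A) = 3 - 0 = 3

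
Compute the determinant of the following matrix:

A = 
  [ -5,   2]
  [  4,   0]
-8

For a 2×2 matrix, det = ad - bc = (-5)(0) - (2)(4) = -8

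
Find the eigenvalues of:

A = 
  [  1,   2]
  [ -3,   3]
tr(A) = 4, det(A) = 9
Characteristic polynomial: λ² - tr(A)λ + det(A) = λ² - 4λ + 9
λ² - 4λ + 9 = 0  ⇒  λ = (4 ± √((-4)² - 4·(9)))/2 = (4 ± √(-20))/2
  = 2 + i√5,  2 - i√5

λ = 2 + i√5, 2 - i√5  (≈ 2 + 2.236i, 2 - 2.236i)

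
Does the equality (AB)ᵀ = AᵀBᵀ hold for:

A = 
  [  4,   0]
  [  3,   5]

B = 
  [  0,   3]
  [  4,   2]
No

(AB)ᵀ = 
  [  0,  20]
  [ 12,  19]

AᵀBᵀ = 
  [  9,  22]
  [ 15,  10]

The two matrices differ, so (AB)ᵀ ≠ AᵀBᵀ in general. The correct identity is (AB)ᵀ = BᵀAᵀ.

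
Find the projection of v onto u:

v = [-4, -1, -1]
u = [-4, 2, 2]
proj_u(v) = [-2, 1, 1]

v·u = (-4)(-4) + (-1)(2) + (-1)(2) = 12
u·u = (-4)² + (2)² + (2)² = 24
proj_u(v) = (v·u / u·u) × u = (12/24) × u = (1/2) × u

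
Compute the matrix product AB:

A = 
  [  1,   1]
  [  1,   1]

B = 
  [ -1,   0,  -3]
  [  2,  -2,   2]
AB = 
  [  1,  -2,  -1]
  [  1,  -2,  -1]

A is 2×2 and B is 2×3, so AB is 2×3. Each entry is (row of A)·(column of B):
AB[1,1] = (1)(-1) + (1)(2) = 1
AB[1,2] = (1)(0) + (1)(-2) = -2
AB[1,3] = (1)(-3) + (1)(2) = -1
AB[2,1] = (1)(-1) + (1)(2) = 1
AB[2,2] = (1)(0) + (1)(-2) = -2
AB[2,3] = (1)(-3) + (1)(2) = -1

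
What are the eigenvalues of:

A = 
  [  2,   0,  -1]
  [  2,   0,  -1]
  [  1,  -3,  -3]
λ = 0, (-1 + √33)/2, (-1 - √33)/2  (≈ 0, 2.372, -3.372)

Characteristic polynomial: det(λI - A) = λ³ + λ² - 8λ
The constant term is 0, so λ = 0 is a root: p(λ) = λ(λ² + λ - 8)
λ² + λ - 8 = 0  ⇒  λ = (-1 ± √((1)² - 4·(-8)))/2 = (-1 ± √(33))/2
  = (-1 + √33)/2,  (-1 - √33)/2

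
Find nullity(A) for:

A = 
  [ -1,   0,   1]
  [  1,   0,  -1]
nullity(A) = 2

Row reduce:
R2 → R2 + (1)·R1
REF = 
  [ -1,   0,   1]
  [  0,   0,   0]
Pivot columns: 1 → 1 pivot.
rank(A) = 1, so nullity(A) = 3 - 1 = 2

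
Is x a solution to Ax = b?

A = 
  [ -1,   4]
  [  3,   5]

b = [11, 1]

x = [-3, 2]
Yes

Ax = [11, 1] = b ✓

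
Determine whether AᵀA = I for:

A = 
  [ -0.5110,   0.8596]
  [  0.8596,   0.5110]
Yes

AᵀA = 
  [  1,   0]
  [  0,   1]
≈ I (equal to I up to the 4-dp rounding of the entries)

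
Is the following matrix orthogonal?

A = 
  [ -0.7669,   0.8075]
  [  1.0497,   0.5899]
No

AᵀA = 
  [  1.6900,  -0.0001]
  [ -0.0001,   1]
≠ I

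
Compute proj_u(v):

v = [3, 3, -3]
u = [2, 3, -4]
proj_u(v) = [54/29, 81/29, -108/29]

v·u = (3)(2) + (3)(3) + (-3)(-4) = 27
u·u = (2)² + (3)² + (-4)² = 29
proj_u(v) = (v·u / u·u) × u = (27/29) × u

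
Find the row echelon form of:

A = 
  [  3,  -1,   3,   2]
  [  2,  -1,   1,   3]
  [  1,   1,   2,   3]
Row operations:
R2 → R2 - (2/3)·R1
R3 → R3 - (1/3)·R1
R3 → R3 + (4)·R2

Resulting echelon form:
REF = 
  [   3,   -1,    3,    2]
  [   0, -1/3,   -1,  5/3]
  [   0,    0,   -3,    9]

Rank = 3 (number of non-zero pivot rows).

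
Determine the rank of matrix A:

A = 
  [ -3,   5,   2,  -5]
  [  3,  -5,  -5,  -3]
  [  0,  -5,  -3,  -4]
rank(A) = 3

Row reduce:
R2 → R2 + (1)·R1
Swap R2 ↔ R3
REF = 
  [ -3,   5,   2,  -5]
  [  0,  -5,  -3,  -4]
  [  0,   0,  -3,  -8]
Pivot columns: 1, 2, 3 → 3 pivots.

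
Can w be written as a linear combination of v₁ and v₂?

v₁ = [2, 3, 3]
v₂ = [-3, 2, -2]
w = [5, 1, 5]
Yes

Form the augmented matrix and row-reduce:
[v₁|v₂|w] = 
  [  2,  -3,   5]
  [  3,   2,   1]
  [  3,  -2,   5]
R2 → R2 - (3/2)·R1
R3 → R3 - (3/2)·R1
R3 → R3 - (5/13)·R2
REF = 
  [    2,    -3,     5]
  [    0,  13/2, -13/2]
  [    0,     0,     0]

No row of the form [0 0 | nonzero], so the system is consistent. Back-substitution gives c₁ = 1, c₂ = -1: w = (1)·v₁ + (-1)·v₂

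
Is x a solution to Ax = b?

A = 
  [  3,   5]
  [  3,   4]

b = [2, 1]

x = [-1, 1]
Yes

Ax = [2, 1] = b ✓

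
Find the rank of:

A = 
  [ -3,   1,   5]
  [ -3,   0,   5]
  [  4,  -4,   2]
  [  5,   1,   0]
Row reduce:
R2 → R2 - (1)·R1
R3 → R3 + (4/3)·R1
R4 → R4 + (5/3)·R1
R3 → R3 - (8/3)·R2
R4 → R4 + (8/3)·R2
R4 → R4 - (25/26)·R3
REF = 
  [  -3,    1,    5]
  [   0,   -1,    0]
  [   0,    0, 26/3]
  [   0,    0,    0]
Pivot columns: 1, 2, 3 → 3 pivots.

rank(A) = 3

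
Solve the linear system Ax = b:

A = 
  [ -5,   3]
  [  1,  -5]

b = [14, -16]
x = [-1, 3]

Row reduce the augmented matrix [A|b]:
R2 → R2 + (1/5)·R1
REF = 
  [   -5,     3,    14]
  [    0, -22/5, -66/5]

Back-substitution:
x₂ = (-66/5) / (-22/5) = 3
x₁ = (14 - (3)(3)) / (-5) = -1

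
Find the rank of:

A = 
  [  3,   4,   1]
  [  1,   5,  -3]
Row reduce:
R2 → R2 - (1/3)·R1
REF = 
  [    3,     4,     1]
  [    0,  11/3, -10/3]
Pivot columns: 1, 2 → 2 pivots.

rank(A) = 2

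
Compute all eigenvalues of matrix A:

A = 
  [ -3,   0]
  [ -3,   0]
λ = 0, -3

tr(A) = -3, det(A) = 0
Characteristic polynomial: λ² - tr(A)λ + det(A) = λ² + 3λ
λ² + 3λ = λ(λ + 3)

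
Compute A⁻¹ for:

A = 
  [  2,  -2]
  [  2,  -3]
det(A) = (2)(-3) - (-2)(2) = -2
For a 2×2 matrix, A⁻¹ = (1/det(A)) · [[d, -b], [-c, a]]
    = (-1/2) · [[-3, 2], [-2, 2]]

A⁻¹ = 
  [3/2,  -1]
  [  1,  -1]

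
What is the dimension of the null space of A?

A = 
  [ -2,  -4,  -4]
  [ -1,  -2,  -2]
nullity(A) = 2

Row reduce:
R2 → R2 - (1/2)·R1
REF = 
  [ -2,  -4,  -4]
  [  0,   0,   0]
Pivot columns: 1 → 1 pivot.
rank(A) = 1, so nullity(A) = 3 - 1 = 2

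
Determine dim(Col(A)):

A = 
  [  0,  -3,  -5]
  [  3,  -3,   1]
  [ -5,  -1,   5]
Row reduce:
Swap R1 ↔ R2
R3 → R3 + (5/3)·R1
R3 → R3 - (2)·R2
REF = 
  [   3,   -3,    1]
  [   0,   -3,   -5]
  [   0,    0, 50/3]
Pivot columns: 1, 2, 3 → 3 pivots.
dim(Col(A)) = number of pivot columns = 3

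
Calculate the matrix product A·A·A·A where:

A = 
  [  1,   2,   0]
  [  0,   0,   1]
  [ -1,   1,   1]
A² = A·A:
A²[1,1] = (1)(1) + (2)(0) + (0)(-1) = 1
A²[1,2] = (1)(2) + (2)(0) + (0)(1) = 2
A²[1,3] = (1)(0) + (2)(1) + (0)(1) = 2
A²[2,1] = (0)(1) + (0)(0) + (1)(-1) = -1
A²[2,2] = (0)(2) + (0)(0) + (1)(1) = 1
A²[2,3] = (0)(0) + (0)(1) + (1)(1) = 1
A²[3,1] = (-1)(1) + (1)(0) + (1)(-1) = -2
A²[3,2] = (-1)(2) + (1)(0) + (1)(1) = -1
A²[3,3] = (-1)(0) + (1)(1) + (1)(1) = 2
A² = 
  [  1,   2,   2]
  [ -1,   1,   1]
  [ -2,  -1,   2]

A^3 = A^2·A:
A^3[1,1] = (1)(1) + (2)(0) + (2)(-1) = -1
A^3[1,2] = (1)(2) + (2)(0) + (2)(1) = 4
A^3[1,3] = (1)(0) + (2)(1) + (2)(1) = 4
A^3[2,1] = (-1)(1) + (1)(0) + (1)(-1) = -2
A^3[2,2] = (-1)(2) + (1)(0) + (1)(1) = -1
A^3[2,3] = (-1)(0) + (1)(1) + (1)(1) = 2
A^3[3,1] = (-2)(1) + (-1)(0) + (2)(-1) = -4
A^3[3,2] = (-2)(2) + (-1)(0) + (2)(1) = -2
A^3[3,3] = (-2)(0) + (-1)(1) + (2)(1) = 1
A^3 = 
  [ -1,   4,   4]
  [ -2,  -1,   2]
  [ -4,  -2,   1]

A^4 = A^3·A:
A^4[1,1] = (-1)(1) + (4)(0) + (4)(-1) = -5
A^4[1,2] = (-1)(2) + (4)(0) + (4)(1) = 2
A^4[1,3] = (-1)(0) + (4)(1) + (4)(1) = 8
A^4[2,1] = (-2)(1) + (-1)(0) + (2)(-1) = -4
A^4[2,2] = (-2)(2) + (-1)(0) + (2)(1) = -2
A^4[2,3] = (-2)(0) + (-1)(1) + (2)(1) = 1
A^4[3,1] = (-4)(1) + (-2)(0) + (1)(-1) = -5
A^4[3,2] = (-4)(2) + (-2)(0) + (1)(1) = -7
A^4[3,3] = (-4)(0) + (-2)(1) + (1)(1) = -1
A^4 = 
  [ -5,   2,   8]
  [ -4,  -2,   1]
  [ -5,  -7,  -1]

Therefore
A^4 = 
  [ -5,   2,   8]
  [ -4,  -2,   1]
  [ -5,  -7,  -1]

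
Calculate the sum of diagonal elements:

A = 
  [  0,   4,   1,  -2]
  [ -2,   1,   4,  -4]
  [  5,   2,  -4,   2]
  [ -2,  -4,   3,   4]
1

tr(A) = 0 + 1 + -4 + 4 = 1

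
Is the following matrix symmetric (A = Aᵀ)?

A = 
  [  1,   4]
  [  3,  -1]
No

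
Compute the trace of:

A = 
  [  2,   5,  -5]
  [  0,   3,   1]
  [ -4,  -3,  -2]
3

tr(A) = 2 + 3 + -2 = 3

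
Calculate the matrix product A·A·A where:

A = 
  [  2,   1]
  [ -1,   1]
A² = A·A:
A²[1,1] = (2)(2) + (1)(-1) = 3
A²[1,2] = (2)(1) + (1)(1) = 3
A²[2,1] = (-1)(2) + (1)(-1) = -3
A²[2,2] = (-1)(1) + (1)(1) = 0
A² = 
  [  3,   3]
  [ -3,   0]

A^3 = A^2·A:
A^3[1,1] = (3)(2) + (3)(-1) = 3
A^3[1,2] = (3)(1) + (3)(1) = 6
A^3[2,1] = (-3)(2) + (0)(-1) = -6
A^3[2,2] = (-3)(1) + (0)(1) = -3
A^3 = 
  [  3,   6]
  [ -6,  -3]

Therefore
A^3 = 
  [  3,   6]
  [ -6,  -3]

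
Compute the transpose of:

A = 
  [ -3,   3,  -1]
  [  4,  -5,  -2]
Aᵀ = 
  [ -3,   4]
  [  3,  -5]
  [ -1,  -2]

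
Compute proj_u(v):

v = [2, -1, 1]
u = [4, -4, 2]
v·u = (2)(4) + (-1)(-4) + (1)(2) = 14
u·u = (4)² + (-4)² + (2)² = 36
proj_u(v) = (v·u / u·u) × u = (14/36) × u = (7/18) × u

proj_u(v) = [14/9, -14/9, 7/9]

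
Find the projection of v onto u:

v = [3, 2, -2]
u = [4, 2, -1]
proj_u(v) = [24/7, 12/7, -6/7]

v·u = (3)(4) + (2)(2) + (-2)(-1) = 18
u·u = (4)² + (2)² + (-1)² = 21
proj_u(v) = (v·u / u·u) × u = (18/21) × u = (6/7) × u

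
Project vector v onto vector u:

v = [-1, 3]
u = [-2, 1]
proj_u(v) = [-2, 1]

v·u = (-1)(-2) + (3)(1) = 5
u·u = (-2)² + (1)² = 5
proj_u(v) = (v·u / u·u) × u = (5/5) × u = (1) × u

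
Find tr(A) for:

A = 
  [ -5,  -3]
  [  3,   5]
0

tr(A) = -5 + 5 = 0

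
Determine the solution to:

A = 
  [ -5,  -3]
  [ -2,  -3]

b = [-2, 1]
Row reduce the augmented matrix [A|b]:
R2 → R2 - (2/5)·R1
REF = 
  [  -5,   -3,   -2]
  [   0, -9/5,  9/5]

Back-substitution:
x₂ = (9/5) / (-9/5) = -1
x₁ = (-2 - (-3)(-1)) / (-5) = 1

x = [1, -1]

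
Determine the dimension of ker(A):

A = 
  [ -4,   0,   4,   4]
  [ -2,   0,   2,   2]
nullity(A) = 3

Row reduce:
R2 → R2 - (1/2)·R1
REF = 
  [ -4,   0,   4,   4]
  [  0,   0,   0,   0]
Pivot columns: 1 → 1 pivot.
rank(A) = 1, so nullity(A) = 4 - 1 = 3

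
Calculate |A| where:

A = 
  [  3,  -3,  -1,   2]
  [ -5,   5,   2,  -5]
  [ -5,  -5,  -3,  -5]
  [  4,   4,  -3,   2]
-290

Cofactor expansion along row 1: det(A) = a₁₁M₁₁ - a₁₂M₁₂ + a₁₃M₁₃ - a₁₄M₁₄

M₁₁ = det[[5, 2, -5]; [-5, -3, -5]; [4, -3, 2]]
  = (5)·((-3)(2) - (-5)(-3)) - (2)·((-5)(2) - (-5)(4)) + (-5)·((-5)(-3) - (-3)(4))
  = (5)(-21) - (2)(10) + (-5)(27)
  = -260
M₁₂ = det[[-5, 2, -5]; [-5, -3, -5]; [4, -3, 2]]
  = (-5)·((-3)(2) - (-5)(-3)) - (2)·((-5)(2) - (-5)(4)) + (-5)·((-5)(-3) - (-3)(4))
  = (-5)(-21) - (2)(10) + (-5)(27)
  = -50
M₁₃ = det[[-5, 5, -5]; [-5, -5, -5]; [4, 4, 2]]
  = (-5)·((-5)(2) - (-5)(4)) - (5)·((-5)(2) - (-5)(4)) + (-5)·((-5)(4) - (-5)(4))
  = (-5)(10) - (5)(10) + (-5)(0)
  = -100
M₁₄ = det[[-5, 5, 2]; [-5, -5, -3]; [4, 4, -3]]
  = (-5)·((-5)(-3) - (-3)(4)) - (5)·((-5)(-3) - (-3)(4)) + (2)·((-5)(4) - (-5)(4))
  = (-5)(27) - (5)(27) + (2)(0)
  = -270

det(A) = (3)(-260) - (-3)(-50) + (-1)(-100) - (2)(-270) = -290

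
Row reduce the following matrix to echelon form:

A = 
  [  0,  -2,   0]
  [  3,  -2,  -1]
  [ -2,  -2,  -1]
Row operations:
Swap R1 ↔ R2
R3 → R3 + (2/3)·R1
R3 → R3 - (5/3)·R2

Resulting echelon form:
REF = 
  [   3,   -2,   -1]
  [   0,   -2,    0]
  [   0,    0, -5/3]

Rank = 3 (number of non-zero pivot rows).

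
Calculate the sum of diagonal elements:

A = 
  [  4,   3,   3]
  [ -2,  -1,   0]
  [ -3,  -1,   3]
6

tr(A) = 4 + -1 + 3 = 6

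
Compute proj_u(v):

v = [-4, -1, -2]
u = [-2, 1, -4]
proj_u(v) = [-10/7, 5/7, -20/7]

v·u = (-4)(-2) + (-1)(1) + (-2)(-4) = 15
u·u = (-2)² + (1)² + (-4)² = 21
proj_u(v) = (v·u / u·u) × u = (15/21) × u = (5/7) × u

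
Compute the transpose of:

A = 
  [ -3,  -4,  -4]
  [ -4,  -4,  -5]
Aᵀ = 
  [ -3,  -4]
  [ -4,  -4]
  [ -4,  -5]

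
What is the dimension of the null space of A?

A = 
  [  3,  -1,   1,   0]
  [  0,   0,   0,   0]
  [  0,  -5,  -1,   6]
nullity(A) = 2

Row reduce:
Swap R2 ↔ R3
REF = 
  [  3,  -1,   1,   0]
  [  0,  -5,  -1,   6]
  [  0,   0,   0,   0]
Pivot columns: 1, 2 → 2 pivots.
rank(A) = 2, so nullity(A) = 4 - 2 = 2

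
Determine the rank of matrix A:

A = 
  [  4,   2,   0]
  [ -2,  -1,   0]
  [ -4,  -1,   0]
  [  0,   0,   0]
Row reduce:
R2 → R2 + (1/2)·R1
R3 → R3 + (1)·R1
Swap R2 ↔ R3
REF = 
  [  4,   2,   0]
  [  0,   1,   0]
  [  0,   0,   0]
  [  0,   0,   0]
Pivot columns: 1, 2 → 2 pivots.

rank(A) = 2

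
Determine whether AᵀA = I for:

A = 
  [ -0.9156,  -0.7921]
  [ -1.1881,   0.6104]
No

AᵀA = 
  [  2.2499,   0]
  [  0,   1]
≠ I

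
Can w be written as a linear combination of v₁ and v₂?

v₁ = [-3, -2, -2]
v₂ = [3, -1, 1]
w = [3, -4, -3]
No

Form the augmented matrix and row-reduce:
[v₁|v₂|w] = 
  [ -3,   3,   3]
  [ -2,  -1,  -4]
  [ -2,   1,  -3]
R2 → R2 - (2/3)·R1
R3 → R3 - (2/3)·R1
R3 → R3 - (1/3)·R2
REF = 
  [ -3,   3,   3]
  [  0,  -3,  -6]
  [  0,   0,  -3]

Row 3 reads [0 0 | -3], i.e. 0 = -3, so the system is inconsistent and w ∉ span{v₁, v₂}.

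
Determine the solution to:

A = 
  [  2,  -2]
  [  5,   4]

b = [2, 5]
Row reduce the augmented matrix [A|b]:
R2 → R2 - (5/2)·R1
REF = 
  [  2,  -2,   2]
  [  0,   9,   0]

Back-substitution:
x₂ = 0 / 9 = 0
x₁ = (2 - (-2)(0)) / 2 = 1

x = [1, 0]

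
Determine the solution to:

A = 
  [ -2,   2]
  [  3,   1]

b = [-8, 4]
Row reduce the augmented matrix [A|b]:
R2 → R2 + (3/2)·R1
REF = 
  [ -2,   2,  -8]
  [  0,   4,  -8]

Back-substitution:
x₂ = (-8) / 4 = -2
x₁ = (-8 - (2)(-2)) / (-2) = 2

x = [2, -2]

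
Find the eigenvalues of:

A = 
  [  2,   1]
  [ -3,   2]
λ = 2 + i√3, 2 - i√3  (≈ 2 + 1.732i, 2 - 1.732i)

tr(A) = 4, det(A) = 7
Characteristic polynomial: λ² - tr(A)λ + det(A) = λ² - 4λ + 7
λ² - 4λ + 7 = 0  ⇒  λ = (4 ± √((-4)² - 4·(7)))/2 = (4 ± √(-12))/2
  = 2 + i√3,  2 - i√3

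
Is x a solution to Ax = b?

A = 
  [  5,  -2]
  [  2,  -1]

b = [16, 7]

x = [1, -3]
No

Ax = [11, 5] ≠ b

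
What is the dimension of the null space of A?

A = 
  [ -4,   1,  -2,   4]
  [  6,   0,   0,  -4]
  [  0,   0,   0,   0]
nullity(A) = 2

Row reduce:
R2 → R2 + (3/2)·R1
REF = 
  [ -4,   1,  -2,   4]
  [  0, 3/2,  -3,   2]
  [  0,   0,   0,   0]
Pivot columns: 1, 2 → 2 pivots.
rank(A) = 2, so nullity(A) = 4 - 2 = 2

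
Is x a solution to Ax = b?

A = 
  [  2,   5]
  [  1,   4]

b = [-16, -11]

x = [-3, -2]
Yes

Ax = [-16, -11] = b ✓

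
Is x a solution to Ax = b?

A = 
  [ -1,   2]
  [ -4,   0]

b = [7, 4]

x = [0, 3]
No

Ax = [6, 0] ≠ b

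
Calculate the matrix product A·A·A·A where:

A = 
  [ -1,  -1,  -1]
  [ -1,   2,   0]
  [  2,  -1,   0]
A^4 = 
  [ -1,  -4,  -2]
  [ -6,  21,   2]
  [  6, -12,  -1]

A² = A·A:
A²[1,1] = (-1)(-1) + (-1)(-1) + (-1)(2) = 0
A²[1,2] = (-1)(-1) + (-1)(2) + (-1)(-1) = 0
A²[1,3] = (-1)(-1) + (-1)(0) + (-1)(0) = 1
A²[2,1] = (-1)(-1) + (2)(-1) + (0)(2) = -1
A²[2,2] = (-1)(-1) + (2)(2) + (0)(-1) = 5
A²[2,3] = (-1)(-1) + (2)(0) + (0)(0) = 1
A²[3,1] = (2)(-1) + (-1)(-1) + (0)(2) = -1
A²[3,2] = (2)(-1) + (-1)(2) + (0)(-1) = -4
A²[3,3] = (2)(-1) + (-1)(0) + (0)(0) = -2
A² = 
  [  0,   0,   1]
  [ -1,   5,   1]
  [ -1,  -4,  -2]

A^3 = A^2·A:
A^3[1,1] = (0)(-1) + (0)(-1) + (1)(2) = 2
A^3[1,2] = (0)(-1) + (0)(2) + (1)(-1) = -1
A^3[1,3] = (0)(-1) + (0)(0) + (1)(0) = 0
A^3[2,1] = (-1)(-1) + (5)(-1) + (1)(2) = -2
A^3[2,2] = (-1)(-1) + (5)(2) + (1)(-1) = 10
A^3[2,3] = (-1)(-1) + (5)(0) + (1)(0) = 1
A^3[3,1] = (-1)(-1) + (-4)(-1) + (-2)(2) = 1
A^3[3,2] = (-1)(-1) + (-4)(2) + (-2)(-1) = -5
A^3[3,3] = (-1)(-1) + (-4)(0) + (-2)(0) = 1
A^3 = 
  [  2,  -1,   0]
  [ -2,  10,   1]
  [  1,  -5,   1]

A^4 = A^3·A:
A^4[1,1] = (2)(-1) + (-1)(-1) + (0)(2) = -1
A^4[1,2] = (2)(-1) + (-1)(2) + (0)(-1) = -4
A^4[1,3] = (2)(-1) + (-1)(0) + (0)(0) = -2
A^4[2,1] = (-2)(-1) + (10)(-1) + (1)(2) = -6
A^4[2,2] = (-2)(-1) + (10)(2) + (1)(-1) = 21
A^4[2,3] = (-2)(-1) + (10)(0) + (1)(0) = 2
A^4[3,1] = (1)(-1) + (-5)(-1) + (1)(2) = 6
A^4[3,2] = (1)(-1) + (-5)(2) + (1)(-1) = -12
A^4[3,3] = (1)(-1) + (-5)(0) + (1)(0) = -1
A^4 = 
  [ -1,  -4,  -2]
  [ -6,  21,   2]
  [  6, -12,  -1]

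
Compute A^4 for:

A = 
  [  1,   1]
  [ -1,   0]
A² = A·A:
A²[1,1] = (1)(1) + (1)(-1) = 0
A²[1,2] = (1)(1) + (1)(0) = 1
A²[2,1] = (-1)(1) + (0)(-1) = -1
A²[2,2] = (-1)(1) + (0)(0) = -1
A² = 
  [  0,   1]
  [ -1,  -1]

A^3 = A^2·A:
A^3[1,1] = (0)(1) + (1)(-1) = -1
A^3[1,2] = (0)(1) + (1)(0) = 0
A^3[2,1] = (-1)(1) + (-1)(-1) = 0
A^3[2,2] = (-1)(1) + (-1)(0) = -1
A^3 = 
  [ -1,   0]
  [  0,  -1]

A^4 = A^3·A:
A^4[1,1] = (-1)(1) + (0)(-1) = -1
A^4[1,2] = (-1)(1) + (0)(0) = -1
A^4[2,1] = (0)(1) + (-1)(-1) = 1
A^4[2,2] = (0)(1) + (-1)(0) = 0
A^4 = 
  [ -1,  -1]
  [  1,   0]

Therefore
A^4 = 
  [ -1,  -1]
  [  1,   0]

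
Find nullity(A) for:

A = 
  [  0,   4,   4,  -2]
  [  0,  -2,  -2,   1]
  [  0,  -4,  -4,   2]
nullity(A) = 3

Row reduce:
R2 → R2 + (1/2)·R1
R3 → R3 + (1)·R1
REF = 
  [  0,   4,   4,  -2]
  [  0,   0,   0,   0]
  [  0,   0,   0,   0]
Pivot columns: 2 → 1 pivot.
rank(A) = 1, so nullity(A) = 4 - 1 = 3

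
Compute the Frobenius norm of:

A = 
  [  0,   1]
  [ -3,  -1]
||A||_F = 3.317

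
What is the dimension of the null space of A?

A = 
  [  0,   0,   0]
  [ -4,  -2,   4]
nullity(A) = 2

Row reduce:
Swap R1 ↔ R2
REF = 
  [ -4,  -2,   4]
  [  0,   0,   0]
Pivot columns: 1 → 1 pivot.
rank(A) = 1, so nullity(A) = 3 - 1 = 2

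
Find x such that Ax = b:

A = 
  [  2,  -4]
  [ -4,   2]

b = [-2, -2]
Row reduce the augmented matrix [A|b]:
R2 → R2 + (2)·R1
REF = 
  [  2,  -4,  -2]
  [  0,  -6,  -6]

Back-substitution:
x₂ = (-6) / (-6) = 1
x₁ = (-2 - (-4)(1)) / 2 = 1

x = [1, 1]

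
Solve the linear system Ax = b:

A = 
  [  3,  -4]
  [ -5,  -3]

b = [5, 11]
Row reduce the augmented matrix [A|b]:
R2 → R2 + (5/3)·R1
REF = 
  [    3,    -4,     5]
  [    0, -29/3,  58/3]

Back-substitution:
x₂ = (58/3) / (-29/3) = -2
x₁ = (5 - (-4)(-2)) / 3 = -1

x = [-1, -2]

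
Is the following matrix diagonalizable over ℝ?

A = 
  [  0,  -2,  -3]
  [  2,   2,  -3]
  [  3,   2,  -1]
No

Characteristic polynomial: det(λI - A) = λ³ - λ² + 17λ - 20
By the rational root theorem any rational root is an integer dividing 20; none of those is a root, so p(λ) has no rational roots and hence (being an irreducible cubic) no repeated roots.
Discriminant of the cubic: Δ = -24123
Δ < 0 ⇒ one real eigenvalue and a complex-conjugate pair: λ ≈ -0.08173 + 4.145i, -0.08173 - 4.145i, 1.163
Has complex eigenvalues (not diagonalizable over ℝ).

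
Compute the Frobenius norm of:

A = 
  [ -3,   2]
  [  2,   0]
||A||_F = 4.123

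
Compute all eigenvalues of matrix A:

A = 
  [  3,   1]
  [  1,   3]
λ = 4, 2

tr(A) = 6, det(A) = 8
Characteristic polynomial: λ² - tr(A)λ + det(A) = λ² - 6λ + 8
λ² - 6λ + 8 = (λ - 2)(λ - 4)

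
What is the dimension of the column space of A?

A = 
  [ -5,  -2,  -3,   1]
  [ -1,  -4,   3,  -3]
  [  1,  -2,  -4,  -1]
Row reduce:
R2 → R2 - (1/5)·R1
R3 → R3 + (1/5)·R1
R3 → R3 - (2/3)·R2
REF = 
  [   -5,    -2,    -3,     1]
  [    0, -18/5,  18/5, -16/5]
  [    0,     0,    -7,   4/3]
Pivot columns: 1, 2, 3 → 3 pivots.
dim(Col(A)) = number of pivot columns = 3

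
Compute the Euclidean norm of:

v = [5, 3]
5.831

||v||₂ = √((5)² + (3)²) = √34 = 5.831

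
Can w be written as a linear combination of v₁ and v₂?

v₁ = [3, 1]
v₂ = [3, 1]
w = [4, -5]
No

Form the augmented matrix and row-reduce:
[v₁|v₂|w] = 
  [  3,   3,   4]
  [  1,   1,  -5]
R2 → R2 - (1/3)·R1
REF = 
  [    3,     3,     4]
  [    0,     0, -19/3]

Row 2 reads [0 0 | -19/3], i.e. 0 = -19/3, so the system is inconsistent and w ∉ span{v₁, v₂}.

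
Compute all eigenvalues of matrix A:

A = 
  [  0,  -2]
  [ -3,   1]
tr(A) = 1, det(A) = -6
Characteristic polynomial: λ² - tr(A)λ + det(A) = λ² - λ - 6
λ² - λ - 6 = (λ + 2)(λ - 3)

λ = 3, -2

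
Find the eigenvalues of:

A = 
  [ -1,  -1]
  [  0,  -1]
λ = -1, -1

tr(A) = -2, det(A) = 1
Characteristic polynomial: λ² - tr(A)λ + det(A) = λ² + 2λ + 1
λ² + 2λ + 1 = (λ + 1)²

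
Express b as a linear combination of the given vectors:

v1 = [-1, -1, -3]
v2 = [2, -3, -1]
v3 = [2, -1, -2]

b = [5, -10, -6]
c1 = 1, c2 = 3, c3 = 0

b = 1·v1 + 3·v2 + 0·v3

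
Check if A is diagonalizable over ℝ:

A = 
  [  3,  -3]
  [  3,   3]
No

tr(A) = 6, det(A) = 18
Characteristic polynomial: λ² - tr(A)λ + det(A) = λ² - 6λ + 18
λ² - 6λ + 18 = 0  ⇒  λ = (6 ± √((-6)² - 4·(18)))/2 = (6 ± √(-36))/2
  = 3 + 3i,  3 - 3i
Eigenvalues: 3 + 3i, 3 - 3i  (≈ 3 + 3i, 3 - 3i)
Has complex eigenvalues (not diagonalizable over ℝ).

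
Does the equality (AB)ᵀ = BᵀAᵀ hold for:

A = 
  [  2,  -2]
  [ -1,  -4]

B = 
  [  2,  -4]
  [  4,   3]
Yes

(AB)ᵀ = 
  [ -4, -18]
  [-14,  -8]

BᵀAᵀ = 
  [ -4, -18]
  [-14,  -8]

Both sides are equal — this is the standard identity (AB)ᵀ = BᵀAᵀ, which holds for all A, B.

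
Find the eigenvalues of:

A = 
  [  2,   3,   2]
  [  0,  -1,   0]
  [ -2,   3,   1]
λ = -1, (3 + i√15)/2, (3 - i√15)/2  (≈ -1, 1.5 + 1.936i, 1.5 - 1.936i)

Characteristic polynomial: det(λI - A) = λ³ - 2λ² + 3λ + 6
Testing integer divisors of the constant term: p(-1) = 0, so (λ + 1) is a factor:
p(λ) = (λ + 1)(λ² - 3λ + 6)
λ² - 3λ + 6 = 0  ⇒  λ = (3 ± √((-3)² - 4·(6)))/2 = (3 ± √(-15))/2
  = (3 + i√15)/2,  (3 - i√15)/2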